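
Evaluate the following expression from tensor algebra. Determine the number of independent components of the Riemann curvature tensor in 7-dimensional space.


The Riemann tensor in d dimensions has d^2(d^2 - 1)/12 independent components.
d = 7, so d^2 = 49
d^2 - 1 = 48
d^2(d^2 - 1) = 49 * 48 = 2352
Divide by 12: 2352 / 12 = 196

196


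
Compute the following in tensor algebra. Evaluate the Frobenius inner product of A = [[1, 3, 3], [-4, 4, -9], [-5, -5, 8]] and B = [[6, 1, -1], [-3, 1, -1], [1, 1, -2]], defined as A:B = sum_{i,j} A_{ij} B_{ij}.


A:B = sum over all i,j of A_{ij} * B_{ij}.
Row 1: 1*6=6, 3*1=3, 3*-1=-3 => row sum = 6
Row 2: -4*-3=12, 4*1=4, -9*-1=9 => row sum = 25
Row 3: -5*1=-5, -5*1=-5, 8*-2=-16 => row sum = -26
Total = 6 + 25 + -26 = 5

5


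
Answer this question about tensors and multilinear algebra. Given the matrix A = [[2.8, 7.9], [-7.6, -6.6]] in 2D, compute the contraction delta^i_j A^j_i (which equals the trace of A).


The contraction (trace) of a rank-2 tensor is the sum of its diagonal elements.
Diagonal entries: A[1,1] = 2.8, A[2,2] = -6.6
Tr(A) = 2.8 + -6.6 = -3.8

-3.8


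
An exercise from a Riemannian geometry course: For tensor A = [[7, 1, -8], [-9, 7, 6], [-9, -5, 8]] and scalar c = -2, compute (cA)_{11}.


Scalar multiplication: (cA)_{ij} = c * A_{ij}.
c = -2
A_{11} = 7
(cA)_{11} = -2 * 7 = -14

-14


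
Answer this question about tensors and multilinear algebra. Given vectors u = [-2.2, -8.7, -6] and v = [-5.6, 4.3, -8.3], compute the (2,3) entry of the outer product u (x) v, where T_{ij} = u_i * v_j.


The outer product entry T_{ij} = u_i * v_j.
We need i=2, j=3.
u_2 = -8.7, v_3 = -8.3
T_{2,3} = -8.7 * -8.3 = 72.21

72.21


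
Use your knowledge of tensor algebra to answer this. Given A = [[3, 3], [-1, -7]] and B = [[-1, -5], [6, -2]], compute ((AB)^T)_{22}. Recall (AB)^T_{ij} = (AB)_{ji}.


(AB)^T_{ij} = (AB)_{ji} = sum_k A_{jk} B_{ki}.
For i=2, j=2 we need (AB)_{22}:
A_{21} * B_{12} = -1 * -5 = 5
A_{22} * B_{22} = -7 * -2 = 14
Sum = 5 + 14 = 19

19


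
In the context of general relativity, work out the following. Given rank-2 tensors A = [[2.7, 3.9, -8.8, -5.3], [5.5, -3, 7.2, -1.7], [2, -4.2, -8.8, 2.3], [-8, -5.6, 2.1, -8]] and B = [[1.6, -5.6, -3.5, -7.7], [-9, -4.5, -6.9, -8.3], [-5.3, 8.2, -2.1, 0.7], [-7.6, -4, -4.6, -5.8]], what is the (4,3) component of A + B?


Tensor addition is component-wise: (A + B)_{ij} = A_{ij} + B_{ij}.
A_{43} = 2.1
B_{43} = -4.6
(A + B)_{43} = 2.1 + -4.6 = -2.5

-2.5


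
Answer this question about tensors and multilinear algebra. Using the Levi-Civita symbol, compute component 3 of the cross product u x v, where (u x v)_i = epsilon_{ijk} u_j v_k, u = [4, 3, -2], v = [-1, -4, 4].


(u x v)_3 = sum_{j,k} epsilon_{3jk} u_j v_k. Only permutations of (1,2,3) contribute; the two non-zero terms are:
eps_{312} u_1 v_2 = 1 * 4 * -4 = -16
eps_{321} u_2 v_1 = -1 * 3 * -1 = 3
(u x v)_3 = -13

-13


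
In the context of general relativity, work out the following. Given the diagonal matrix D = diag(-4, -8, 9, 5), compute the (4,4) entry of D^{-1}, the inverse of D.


For a diagonal matrix, the inverse has entries (D^{-1})_{ii} = 1/d_{ii}.
The diagonal entries are: d_{11} = -4, d_{22} = -8, d_{33} = 9, d_{44} = 5
We need (D^{-1})_{44} = 1/d_{44} = 1/5 = 1/5

1/5


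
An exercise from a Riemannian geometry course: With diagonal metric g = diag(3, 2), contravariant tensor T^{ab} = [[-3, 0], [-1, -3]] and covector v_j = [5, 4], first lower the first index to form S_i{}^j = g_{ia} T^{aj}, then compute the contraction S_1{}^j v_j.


Step 1: lower the first index. For a diagonal metric, g_{ia} T^{aj} = g_{ii} T^{ij} (no sum on i).
g_{11} = 3
S_1{}^1 = 3 * T^{11} = 3 * -3 = -9
S_1{}^2 = 3 * T^{12} = 3 * 0 = 0
Step 2: contract S_1{}^j with v_j.
S_1{}^1 * v_1 = -9 * 5 = -45
S_1{}^2 * v_2 = 0 * 4 = 0
Result = -45 + 0 = -45

-45


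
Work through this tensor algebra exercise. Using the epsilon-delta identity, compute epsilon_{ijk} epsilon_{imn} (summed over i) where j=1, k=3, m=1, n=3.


Using the identity: epsilon_{ijk} epsilon_{imn} = delta_{jm} delta_{kn} - delta_{jn} delta_{km}.
delta_{11} = 1
delta_{33} = 1
delta_{13} = 0
delta_{31} = 0
Result = 1 * 1 - 0 * 0 = 1 - 0 = 1

1


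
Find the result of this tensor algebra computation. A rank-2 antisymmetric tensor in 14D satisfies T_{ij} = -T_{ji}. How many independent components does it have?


An antisymmetric rank-2 tensor satisfies A_{ij} = -A_{ji}, so diagonal entries are zero.
The independent components are the upper-triangular entries: C(n, 2) = n(n-1)/2.
n = 14
C(14, 2) = 14 * 13 / 2 = 182 / 2 = 91

91


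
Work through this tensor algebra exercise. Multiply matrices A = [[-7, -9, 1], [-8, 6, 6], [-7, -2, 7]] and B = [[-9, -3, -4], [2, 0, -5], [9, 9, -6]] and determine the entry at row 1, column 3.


(AB)_{ij} = sum_k A_{ik} B_{kj}.
For i=1, j=3:
A_{11} * B_{13} = -7 * -4 = 28
A_{12} * B_{23} = -9 * -5 = 45
A_{13} * B_{33} = 1 * -6 = -6
Sum = 28 + 45 + -6 = 67

67


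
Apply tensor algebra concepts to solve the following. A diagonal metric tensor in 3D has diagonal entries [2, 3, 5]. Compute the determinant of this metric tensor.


For a diagonal metric, the determinant is the product of diagonal entries.
Diagonal entries: 2, 3, 5
det(g) = 2 * 3 * 5 = 30

30


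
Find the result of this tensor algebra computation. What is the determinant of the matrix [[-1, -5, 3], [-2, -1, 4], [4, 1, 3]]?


Expanding along the first row, det(A) = a11*M_11 - a12*M_12 + a13*M_13, where M_1j is the (1,j) minor.
Minor M_11 = -1*3 - 4*1 = -7
Minor M_12 = -2*3 - 4*4 = -22
Minor M_13 = -2*1 - -1*4 = 2
det = -1*(-7) - -5*(-22) + 3*(2)
    = 7 - 110 + 6
    = -97

-97


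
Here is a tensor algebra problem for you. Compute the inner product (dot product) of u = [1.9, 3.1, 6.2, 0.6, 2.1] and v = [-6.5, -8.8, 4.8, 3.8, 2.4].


The inner product u . v = sum of u_i * v_i.
Term-by-term: 1.9 * -6.5, 3.1 * -8.8, 6.2 * 4.8, 0.6 * 3.8, 2.1 * 2.4
Products: -12.35, -27.28, 29.76, 2.28, 5.04
Sum = -12.35 + -27.28 + 29.76 + 2.28 + 5.04 = -2.55

-2.55


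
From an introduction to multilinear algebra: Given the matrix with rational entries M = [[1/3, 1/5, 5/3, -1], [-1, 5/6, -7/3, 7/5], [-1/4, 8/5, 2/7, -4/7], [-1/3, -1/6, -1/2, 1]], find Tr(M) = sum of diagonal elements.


The trace is the sum of diagonal entries.
Diagonal: M[1,1] = 1/3, M[2,2] = 5/6, M[3,3] = 2/7, M[4,4] = 1
Tr(M) = 1/3 + 5/6 + 2/7 + 1
Computing step by step:
After adding M[1,1]: 1/3
After adding M[2,2]: 7/6
After adding M[3,3]: 61/42
After adding M[4,4]: 103/42
Tr(M) = 103/42

103/42


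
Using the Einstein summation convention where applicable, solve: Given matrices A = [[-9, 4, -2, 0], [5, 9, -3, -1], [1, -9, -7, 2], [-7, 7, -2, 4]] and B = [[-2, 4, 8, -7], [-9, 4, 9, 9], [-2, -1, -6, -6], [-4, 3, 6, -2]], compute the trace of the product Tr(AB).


Tr(AB) = sum_i (AB)_{ii} where (AB)_{ii} = sum_k A_{ik} B_{ki}.
(AB)_{11} = -9*-2 + 4*-9 + -2*-2 + 0*-4 = -14
(AB)_{22} = 5*4 + 9*4 + -3*-1 + -1*3 = 56
(AB)_{33} = 1*8 + -9*9 + -7*-6 + 2*6 = -19
(AB)_{44} = -7*-7 + 7*9 + -2*-6 + 4*-2 = 116
Tr(AB) = -14 + 56 + -19 + 116 = 139

139


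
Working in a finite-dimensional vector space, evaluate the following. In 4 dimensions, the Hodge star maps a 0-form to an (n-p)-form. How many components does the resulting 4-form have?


The Hodge dual of a p-form on an n-dimensional manifold is an (n-p)-form.
n = 4, p = 0, so dual degree = 4 - 0 = 4
The number of components is C(n, n-p) = C(4, 4) = 1

1


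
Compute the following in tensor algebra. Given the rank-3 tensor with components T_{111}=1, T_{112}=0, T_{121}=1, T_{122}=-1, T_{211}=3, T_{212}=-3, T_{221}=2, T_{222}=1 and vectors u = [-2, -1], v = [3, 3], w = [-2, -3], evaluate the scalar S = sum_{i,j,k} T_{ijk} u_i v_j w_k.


S = sum over i,j,k of T_{ijk} u_i v_j w_k. Expanding all 8 terms:
T_{111}*u_1*v_1*w_1 = 1*-2*3*-2 = 12  (running total: 12)
T_{112}*u_1*v_1*w_2 = 0*-2*3*-3 = 0  (running total: 12)
T_{121}*u_1*v_2*w_1 = 1*-2*3*-2 = 12  (running total: 24)
T_{122}*u_1*v_2*w_2 = -1*-2*3*-3 = -18  (running total: 6)
T_{211}*u_2*v_1*w_1 = 3*-1*3*-2 = 18  (running total: 24)
T_{212}*u_2*v_1*w_2 = -3*-1*3*-3 = -27  (running total: -3)
T_{221}*u_2*v_2*w_1 = 2*-1*3*-2 = 12  (running total: 9)
T_{222}*u_2*v_2*w_2 = 1*-1*3*-3 = 9  (running total: 18)
S = 18

18


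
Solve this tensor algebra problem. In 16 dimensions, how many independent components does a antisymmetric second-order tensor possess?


A antisymmetric rank-2 tensor in d dimensions has d(d-1)/2 independent components.
d = 16
d(d-1)/2 = 16 * 15 / 2 = 240 / 2 = 120

120


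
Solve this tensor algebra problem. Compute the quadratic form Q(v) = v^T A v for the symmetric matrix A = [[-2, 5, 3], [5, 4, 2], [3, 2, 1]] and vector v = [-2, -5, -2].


First compute Av:
(Av)_1 = -2*-2 + 5*-5 + 3*-2 = -27
(Av)_2 = 5*-2 + 4*-5 + 2*-2 = -34
(Av)_3 = 3*-2 + 2*-5 + 1*-2 = -18
Av = [-27, -34, -18]
Then v^T (Av) = -2*-27 + -5*-34 + -2*-18
= 54 + 170 + 36 = 260

260


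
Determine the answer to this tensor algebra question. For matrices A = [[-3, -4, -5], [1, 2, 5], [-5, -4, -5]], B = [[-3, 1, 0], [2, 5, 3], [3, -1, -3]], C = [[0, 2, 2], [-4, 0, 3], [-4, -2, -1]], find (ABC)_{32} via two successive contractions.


(ABC)_{32} = sum_m (AB)_{3m} C_{m2}. First compute row 3 of AB.
(AB)_{31} = -5*-3 + -4*2 + -5*3 = -8
(AB)_{32} = -5*1 + -4*5 + -5*-1 = -20
(AB)_{33} = -5*0 + -4*3 + -5*-3 = 3
Now contract with column 2 of C:
(AB)_{31} * C_{12} = -8 * 2 = -16
(AB)_{32} * C_{22} = -20 * 0 = 0
(AB)_{33} * C_{32} = 3 * -2 = -6
(ABC)_{32} = -16 + 0 + -6 = -22

-22


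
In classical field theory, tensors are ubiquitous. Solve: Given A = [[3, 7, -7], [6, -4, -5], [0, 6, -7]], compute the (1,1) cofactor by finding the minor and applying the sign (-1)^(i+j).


To find cofactor C_{11}, delete row 1 and column 1.
The resulting 2x2 submatrix is: [[-4, -5], [6, -7]]
Minor M_{11} = -4*-7 - -5*6
  = 28 - -30 = 58
Sign = (-1)^(1+1) = (-1)^2 = 1
Cofactor C_{11} = 1 * 58 = 58

58


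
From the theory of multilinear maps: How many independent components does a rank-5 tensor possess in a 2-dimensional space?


The number of components of a rank-r tensor in d dimensions is d^r.
Here d = 2 and r = 5.
2^5 = 32

32


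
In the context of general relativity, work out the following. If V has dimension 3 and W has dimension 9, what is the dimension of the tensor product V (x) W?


The dimension of a tensor product is the product of dimensions.
dim(V) = 3, dim(W) = 9
dim(V (x) W) = 3 * 9 = 27

27


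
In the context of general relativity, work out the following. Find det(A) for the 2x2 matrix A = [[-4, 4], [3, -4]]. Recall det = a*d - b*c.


For a 2x2 matrix [[a, b], [c, d]], det = a*d - b*c.
a = -4, b = 4, c = 3, d = -4
a*d = -4 * -4 = 16
b*c = 4 * 3 = 12
det = 16 - 12 = 4

4


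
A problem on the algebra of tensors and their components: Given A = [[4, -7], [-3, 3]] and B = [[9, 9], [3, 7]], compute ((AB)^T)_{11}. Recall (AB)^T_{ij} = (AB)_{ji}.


(AB)^T_{ij} = (AB)_{ji} = sum_k A_{jk} B_{ki}.
For i=1, j=1 we need (AB)_{11}:
A_{11} * B_{11} = 4 * 9 = 36
A_{12} * B_{21} = -7 * 3 = -21
Sum = 36 + -21 = 15

15


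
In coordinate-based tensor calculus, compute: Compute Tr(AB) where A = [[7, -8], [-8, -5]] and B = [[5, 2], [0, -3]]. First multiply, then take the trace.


Tr(AB) = sum_i (AB)_{ii} where (AB)_{ii} = sum_k A_{ik} B_{ki}.
(AB)_{11} = 7*5 + -8*0 = 35
(AB)_{22} = -8*2 + -5*-3 = -1
Tr(AB) = 35 + -1 = 34

34


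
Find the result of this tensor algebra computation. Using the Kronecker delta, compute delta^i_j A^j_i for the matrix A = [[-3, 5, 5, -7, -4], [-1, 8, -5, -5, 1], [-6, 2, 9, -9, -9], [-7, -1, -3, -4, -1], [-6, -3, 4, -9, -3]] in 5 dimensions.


The contraction (trace) of a rank-2 tensor is the sum of its diagonal elements.
Diagonal entries: A[1,1] = -3, A[2,2] = 8, A[3,3] = 9, A[4,4] = -4, A[5,5] = -3
Tr(A) = -3 + 8 + 9 + -4 + -3 = 7

7


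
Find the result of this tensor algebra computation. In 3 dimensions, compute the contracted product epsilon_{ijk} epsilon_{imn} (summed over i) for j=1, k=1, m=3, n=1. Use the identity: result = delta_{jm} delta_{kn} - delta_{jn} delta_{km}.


Using the identity: epsilon_{ijk} epsilon_{imn} = delta_{jm} delta_{kn} - delta_{jn} delta_{km}.
delta_{13} = 0
delta_{11} = 1
delta_{11} = 1
delta_{13} = 0
Result = 0 * 1 - 1 * 0 = 0 - 0 = 0

0


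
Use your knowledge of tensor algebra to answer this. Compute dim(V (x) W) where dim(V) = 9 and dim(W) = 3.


The dimension of a tensor product is the product of dimensions.
dim(V) = 9, dim(W) = 3
dim(V (x) W) = 9 * 3 = 27

27


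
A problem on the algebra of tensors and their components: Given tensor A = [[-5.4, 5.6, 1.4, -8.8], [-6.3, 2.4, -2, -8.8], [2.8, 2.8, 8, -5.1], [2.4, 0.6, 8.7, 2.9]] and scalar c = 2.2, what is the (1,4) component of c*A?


Scalar multiplication: (cA)_{ij} = c * A_{ij}.
c = 2.2
A_{14} = -8.8
(cA)_{14} = 2.2 * -8.8 = -19.36

-19.36


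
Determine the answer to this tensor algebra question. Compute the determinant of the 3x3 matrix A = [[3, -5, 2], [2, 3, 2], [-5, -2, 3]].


Expanding along the first row, det(A) = a11*M_11 - a12*M_12 + a13*M_13, where M_1j is the (1,j) minor.
Minor M_11 = 3*3 - 2*-2 = 13
Minor M_12 = 2*3 - 2*-5 = 16
Minor M_13 = 2*-2 - 3*-5 = 11
det = 3*(13) - -5*(16) + 2*(11)
    = 39 - -80 + 22
    = 141

141


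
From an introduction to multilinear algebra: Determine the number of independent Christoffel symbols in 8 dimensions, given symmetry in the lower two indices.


Christoffel symbols Gamma^k_{ij} are symmetric in i,j, so there are d * d(d+1)/2 independent symbols.
d = 8
d(d+1)/2 = 8 * 9 / 2 = 36
Total = 8 * 36 = 288

288


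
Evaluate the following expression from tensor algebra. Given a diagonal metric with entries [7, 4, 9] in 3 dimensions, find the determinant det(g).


For a diagonal metric, the determinant is the product of diagonal entries.
Diagonal entries: 7, 4, 9
det(g) = 7 * 4 * 9 = 252

252


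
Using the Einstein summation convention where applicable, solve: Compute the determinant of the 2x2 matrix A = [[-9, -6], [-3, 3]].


For a 2x2 matrix [[a, b], [c, d]], det = a*d - b*c.
a = -9, b = -6, c = -3, d = 3
a*d = -9 * 3 = -27
b*c = -6 * -3 = 18
det = -27 - 18 = -45

-45


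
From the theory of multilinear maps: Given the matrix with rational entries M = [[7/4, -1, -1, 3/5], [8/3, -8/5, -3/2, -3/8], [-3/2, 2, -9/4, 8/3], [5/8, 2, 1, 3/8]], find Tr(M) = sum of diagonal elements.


The trace is the sum of diagonal entries.
Diagonal: M[1,1] = 7/4, M[2,2] = -8/5, M[3,3] = -9/4, M[4,4] = 3/8
Tr(M) = 7/4 + -8/5 + -9/4 + 3/8
Computing step by step:
After adding M[1,1]: 7/4
After adding M[2,2]: 3/20
After adding M[3,3]: -21/10
After adding M[4,4]: -69/40
Tr(M) = -69/40

-69/40


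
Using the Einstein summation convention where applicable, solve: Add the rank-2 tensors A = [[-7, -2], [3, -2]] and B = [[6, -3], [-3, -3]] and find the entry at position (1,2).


Tensor addition is component-wise: (A + B)_{ij} = A_{ij} + B_{ij}.
A_{12} = -2
B_{12} = -3
(A + B)_{12} = -2 + -3 = -5

-5


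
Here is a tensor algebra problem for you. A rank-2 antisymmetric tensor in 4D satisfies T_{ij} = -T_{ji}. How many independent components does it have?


An antisymmetric rank-2 tensor satisfies A_{ij} = -A_{ji}, so diagonal entries are zero.
The independent components are the upper-triangular entries: C(n, 2) = n(n-1)/2.
n = 4
C(4, 2) = 4 * 3 / 2 = 12 / 2 = 6

6


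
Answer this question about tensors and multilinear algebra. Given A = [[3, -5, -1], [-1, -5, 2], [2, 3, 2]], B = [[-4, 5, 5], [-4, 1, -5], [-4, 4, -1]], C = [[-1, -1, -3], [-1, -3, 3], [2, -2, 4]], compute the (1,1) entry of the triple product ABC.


(ABC)_{11} = sum_m (AB)_{1m} C_{m1}. First compute row 1 of AB.
(AB)_{11} = 3*-4 + -5*-4 + -1*-4 = 12
(AB)_{12} = 3*5 + -5*1 + -1*4 = 6
(AB)_{13} = 3*5 + -5*-5 + -1*-1 = 41
Now contract with column 1 of C:
(AB)_{11} * C_{11} = 12 * -1 = -12
(AB)_{12} * C_{21} = 6 * -1 = -6
(AB)_{13} * C_{31} = 41 * 2 = 82
(ABC)_{11} = -12 + -6 + 82 = 64

64


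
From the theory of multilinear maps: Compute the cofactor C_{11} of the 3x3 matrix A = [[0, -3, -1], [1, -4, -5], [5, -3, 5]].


To find cofactor C_{11}, delete row 1 and column 1.
The resulting 2x2 submatrix is: [[-4, -5], [-3, 5]]
Minor M_{11} = -4*5 - -5*-3
  = -20 - 15 = -35
Sign = (-1)^(1+1) = (-1)^2 = 1
Cofactor C_{11} = 1 * -35 = -35

-35


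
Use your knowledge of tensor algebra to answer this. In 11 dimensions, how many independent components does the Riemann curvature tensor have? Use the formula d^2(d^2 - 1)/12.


The Riemann tensor in d dimensions has d^2(d^2 - 1)/12 independent components.
d = 11, so d^2 = 121
d^2 - 1 = 120
d^2(d^2 - 1) = 121 * 120 = 14520
Divide by 12: 14520 / 12 = 1210

1210


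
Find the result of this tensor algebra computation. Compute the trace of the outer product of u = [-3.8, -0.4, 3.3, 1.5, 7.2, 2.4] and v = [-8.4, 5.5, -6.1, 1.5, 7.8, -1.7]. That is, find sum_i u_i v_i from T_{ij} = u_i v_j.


The outer product gives T_{ij} = u_i v_j.
The trace (contraction) is Tr(T) = sum_i T_{ii} = sum_i u_i v_i.
Diagonal entries:
T_{11} = u_1 * v_1 = -3.8 * -8.4 = 31.92
T_{22} = u_2 * v_2 = -0.4 * 5.5 = -2.2
T_{33} = u_3 * v_3 = 3.3 * -6.1 = -20.13
T_{44} = u_4 * v_4 = 1.5 * 1.5 = 2.25
T_{55} = u_5 * v_5 = 7.2 * 7.8 = 56.16
T_{66} = u_6 * v_6 = 2.4 * -1.7 = -4.08
Tr(T) = 31.92 + -2.2 + -20.13 + 2.25 + 56.16 + -4.08 = 63.92

63.92


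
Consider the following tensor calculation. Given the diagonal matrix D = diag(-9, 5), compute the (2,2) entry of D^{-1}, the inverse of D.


For a diagonal matrix, the inverse has entries (D^{-1})_{ii} = 1/d_{ii}.
The diagonal entries are: d_{11} = -9, d_{22} = 5
We need (D^{-1})_{22} = 1/d_{22} = 1/5 = 1/5

1/5


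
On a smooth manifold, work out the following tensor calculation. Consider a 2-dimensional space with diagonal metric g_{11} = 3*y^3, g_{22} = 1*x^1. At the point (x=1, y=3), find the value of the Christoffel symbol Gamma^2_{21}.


For a diagonal metric, Gamma^k_{ij} = (1/2) g^{kk} (dg_{ik}/dx_j + dg_{jk}/dx_i - dg_{ij}/dx_k).
The metric is diagonal, so g_{ab} = 0 for a != b.
At the given point: g_{11} = 81, g_{22} = 1
g^{22} = 1/1
dg_{22}/dx_1 = dg_{22}/dx_1 = 1
dg_{12}/dx_2 = 0 (off-diagonal)
dg_{21}/dx_2 = 0 (off-diagonal)
Numerator = 1 + 0 - 0 = 1
Gamma^2_{21} = 1 / (2 * 1) = 1/2

1/2


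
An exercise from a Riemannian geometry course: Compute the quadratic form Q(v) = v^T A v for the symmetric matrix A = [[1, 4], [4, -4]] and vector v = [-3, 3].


First compute Av:
(Av)_1 = 1*-3 + 4*3 = 9
(Av)_2 = 4*-3 + -4*3 = -24
Av = [9, -24]
Then v^T (Av) = -3*9 + 3*-24
= -27 + -72 = -99

-99


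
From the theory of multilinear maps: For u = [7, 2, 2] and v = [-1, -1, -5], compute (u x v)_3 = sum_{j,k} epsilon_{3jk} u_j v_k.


(u x v)_3 = sum_{j,k} epsilon_{3jk} u_j v_k. Only permutations of (1,2,3) contribute; the two non-zero terms are:
eps_{312} u_1 v_2 = 1 * 7 * -1 = -7
eps_{321} u_2 v_1 = -1 * 2 * -1 = 2
(u x v)_3 = -5

-5


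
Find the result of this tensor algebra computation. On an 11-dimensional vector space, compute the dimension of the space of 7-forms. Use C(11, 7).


The dimension of the space of p-forms on an n-dimensional space is C(n, p).
n = 11, p = 7
C(11, 7) = 11! / (7! * 4!) = 330

330


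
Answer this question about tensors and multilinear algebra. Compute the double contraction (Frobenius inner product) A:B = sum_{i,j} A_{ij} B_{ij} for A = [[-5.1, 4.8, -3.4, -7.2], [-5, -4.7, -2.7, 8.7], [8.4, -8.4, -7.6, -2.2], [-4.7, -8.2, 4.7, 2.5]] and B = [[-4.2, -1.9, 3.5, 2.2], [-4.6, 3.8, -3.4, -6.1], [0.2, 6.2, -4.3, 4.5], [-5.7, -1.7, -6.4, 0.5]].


A:B = sum over all i,j of A_{ij} * B_{ij}.
Row 1: -5.1*-4.2=21.42, 4.8*-1.9=-9.12, -3.4*3.5=-11.9, -7.2*2.2=-15.84 => row sum = -15.44
Row 2: -5*-4.6=23, -4.7*3.8=-17.86, -2.7*-3.4=9.18, 8.7*-6.1=-53.07 => row sum = -38.75
Row 3: 8.4*0.2=1.68, -8.4*6.2=-52.08, -7.6*-4.3=32.68, -2.2*4.5=-9.9 => row sum = -27.62
Row 4: -4.7*-5.7=26.79, -8.2*-1.7=13.94, 4.7*-6.4=-30.08, 2.5*0.5=1.25 => row sum = 11.9
Total = -15.44 + -38.75 + -27.62 + 11.9 = -69.91

-69.91


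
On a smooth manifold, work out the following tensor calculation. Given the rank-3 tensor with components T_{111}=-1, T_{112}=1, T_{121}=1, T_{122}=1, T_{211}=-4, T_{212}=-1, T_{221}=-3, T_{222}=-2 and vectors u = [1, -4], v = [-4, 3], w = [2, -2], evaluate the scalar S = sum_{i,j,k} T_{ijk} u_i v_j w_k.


S = sum over i,j,k of T_{ijk} u_i v_j w_k. Expanding all 8 terms:
T_{111}*u_1*v_1*w_1 = -1*1*-4*2 = 8  (running total: 8)
T_{112}*u_1*v_1*w_2 = 1*1*-4*-2 = 8  (running total: 16)
T_{121}*u_1*v_2*w_1 = 1*1*3*2 = 6  (running total: 22)
T_{122}*u_1*v_2*w_2 = 1*1*3*-2 = -6  (running total: 16)
T_{211}*u_2*v_1*w_1 = -4*-4*-4*2 = -128  (running total: -112)
T_{212}*u_2*v_1*w_2 = -1*-4*-4*-2 = 32  (running total: -80)
T_{221}*u_2*v_2*w_1 = -3*-4*3*2 = 72  (running total: -8)
T_{222}*u_2*v_2*w_2 = -2*-4*3*-2 = -48  (running total: -56)
S = -56

-56


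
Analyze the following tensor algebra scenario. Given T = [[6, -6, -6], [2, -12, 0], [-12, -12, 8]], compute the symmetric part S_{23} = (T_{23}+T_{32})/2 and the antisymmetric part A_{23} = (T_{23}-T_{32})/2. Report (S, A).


T_{23} = 0
T_{32} = -12
S_{23} = (0 + -12)/2 = -12/2 = -6
A_{23} = (0 - -12)/2 = 12/2 = 6
Check: S + A = -6 + 6 = 0 = T_{23}.

(-6, 6)


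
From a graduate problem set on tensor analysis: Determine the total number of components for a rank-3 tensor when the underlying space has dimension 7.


The number of components of a rank-r tensor in d dimensions is d^r.
Here d = 7 and r = 3.
7^3 = 343

343


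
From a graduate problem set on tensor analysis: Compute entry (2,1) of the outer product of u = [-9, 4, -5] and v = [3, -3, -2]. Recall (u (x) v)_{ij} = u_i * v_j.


The outer product entry T_{ij} = u_i * v_j.
We need i=2, j=1.
u_2 = 4, v_1 = 3
T_{2,1} = 4 * 3 = 12

12


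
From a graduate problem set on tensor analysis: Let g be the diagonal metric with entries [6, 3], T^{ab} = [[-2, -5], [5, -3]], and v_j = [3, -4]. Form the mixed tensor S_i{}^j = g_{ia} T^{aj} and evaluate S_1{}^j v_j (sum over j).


Step 1: lower the first index. For a diagonal metric, g_{ia} T^{aj} = g_{ii} T^{ij} (no sum on i).
g_{11} = 6
S_1{}^1 = 6 * T^{11} = 6 * -2 = -12
S_1{}^2 = 6 * T^{12} = 6 * -5 = -30
Step 2: contract S_1{}^j with v_j.
S_1{}^1 * v_1 = -12 * 3 = -36
S_1{}^2 * v_2 = -30 * -4 = 120
Result = -36 + 120 = 84

84


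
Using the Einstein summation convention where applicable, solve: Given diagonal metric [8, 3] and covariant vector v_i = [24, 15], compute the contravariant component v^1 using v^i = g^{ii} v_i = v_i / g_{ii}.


To raise an index with a diagonal metric: v^i = v_i / g_{ii}.
For index 1: v_1 = 24, g_{11} = 8
v^1 = 24 / 8 = 3

3


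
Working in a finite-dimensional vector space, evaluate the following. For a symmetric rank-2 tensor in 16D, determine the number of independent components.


A symmetric rank-2 tensor in d dimensions has d(d+1)/2 independent components.
d = 16
d(d+1)/2 = 16 * 17 / 2 = 272 / 2 = 136

136


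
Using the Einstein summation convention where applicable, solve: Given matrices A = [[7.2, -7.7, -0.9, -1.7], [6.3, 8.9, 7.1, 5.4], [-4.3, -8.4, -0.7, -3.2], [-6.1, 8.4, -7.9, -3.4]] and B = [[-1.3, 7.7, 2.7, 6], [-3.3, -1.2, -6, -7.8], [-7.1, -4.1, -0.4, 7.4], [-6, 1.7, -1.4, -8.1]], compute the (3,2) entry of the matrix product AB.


(AB)_{ij} = sum_k A_{ik} B_{kj}.
For i=3, j=2:
A_{31} * B_{12} = -4.3 * 7.7 = -33.11
A_{32} * B_{22} = -8.4 * -1.2 = 10.08
A_{33} * B_{32} = -0.7 * -4.1 = 2.87
A_{34} * B_{42} = -3.2 * 1.7 = -5.44
Sum = -33.11 + 10.08 + 2.87 + -5.44 = -25.6

-25.6


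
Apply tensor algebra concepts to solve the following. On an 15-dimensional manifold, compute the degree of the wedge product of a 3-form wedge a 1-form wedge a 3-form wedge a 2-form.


The degree of a wedge product is the sum of the degrees of the individual forms.
Degrees: 3, 1, 3, 2
Total degree = 3 + 1 + 3 + 2 = 9

9


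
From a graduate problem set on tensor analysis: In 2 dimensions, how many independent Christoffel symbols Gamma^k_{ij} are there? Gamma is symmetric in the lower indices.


Christoffel symbols Gamma^k_{ij} are symmetric in i,j, so there are d * d(d+1)/2 independent symbols.
d = 2
d(d+1)/2 = 2 * 3 / 2 = 3
Total = 2 * 3 = 6

6


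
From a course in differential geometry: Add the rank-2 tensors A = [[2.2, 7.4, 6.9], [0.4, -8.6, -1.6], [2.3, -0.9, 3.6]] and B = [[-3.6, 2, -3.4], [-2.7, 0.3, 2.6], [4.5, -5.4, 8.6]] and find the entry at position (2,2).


Tensor addition is component-wise: (A + B)_{ij} = A_{ij} + B_{ij}.
A_{22} = -8.6
B_{22} = 0.3
(A + B)_{22} = -8.6 + 0.3 = -8.3

-8.3


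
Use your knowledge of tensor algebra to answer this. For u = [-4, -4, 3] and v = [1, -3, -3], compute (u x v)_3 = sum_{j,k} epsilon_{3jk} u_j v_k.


(u x v)_3 = sum_{j,k} epsilon_{3jk} u_j v_k. Only permutations of (1,2,3) contribute; the two non-zero terms are:
eps_{312} u_1 v_2 = 1 * -4 * -3 = 12
eps_{321} u_2 v_1 = -1 * -4 * 1 = 4
(u x v)_3 = 16

16


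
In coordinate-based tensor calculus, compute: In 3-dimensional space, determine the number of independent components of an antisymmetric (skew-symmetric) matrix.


An antisymmetric rank-2 tensor satisfies A_{ij} = -A_{ji}, so diagonal entries are zero.
The independent components are the upper-triangular entries: C(n, 2) = n(n-1)/2.
n = 3
C(3, 2) = 3 * 2 / 2 = 6 / 2 = 3

3


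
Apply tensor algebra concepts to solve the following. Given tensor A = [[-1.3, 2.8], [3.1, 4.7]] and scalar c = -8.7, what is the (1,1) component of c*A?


Scalar multiplication: (cA)_{ij} = c * A_{ij}.
c = -8.7
A_{11} = -1.3
(cA)_{11} = -8.7 * -1.3 = 11.31

11.31


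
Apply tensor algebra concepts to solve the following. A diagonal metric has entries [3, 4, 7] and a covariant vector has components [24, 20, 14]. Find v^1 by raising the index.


To raise an index with a diagonal metric: v^i = v_i / g_{ii}.
For index 1: v_1 = 24, g_{11} = 3
v^1 = 24 / 3 = 8

8


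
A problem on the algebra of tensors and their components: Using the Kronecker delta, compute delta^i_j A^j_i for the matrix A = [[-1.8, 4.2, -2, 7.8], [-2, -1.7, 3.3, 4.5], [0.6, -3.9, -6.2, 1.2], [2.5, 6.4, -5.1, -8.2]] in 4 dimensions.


The contraction (trace) of a rank-2 tensor is the sum of its diagonal elements.
Diagonal entries: A[1,1] = -1.8, A[2,2] = -1.7, A[3,3] = -6.2, A[4,4] = -8.2
Tr(A) = -1.8 + -1.7 + -6.2 + -8.2 = -17.9

-17.9


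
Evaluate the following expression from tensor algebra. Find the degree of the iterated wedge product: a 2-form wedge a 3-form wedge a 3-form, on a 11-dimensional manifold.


The degree of a wedge product is the sum of the degrees of the individual forms.
Degrees: 2, 3, 3
Total degree = 2 + 3 + 3 = 8

8


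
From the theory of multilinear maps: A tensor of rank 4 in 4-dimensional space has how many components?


The number of components of a rank-r tensor in d dimensions is d^r.
Here d = 4 and r = 4.
4^4 = 256

256


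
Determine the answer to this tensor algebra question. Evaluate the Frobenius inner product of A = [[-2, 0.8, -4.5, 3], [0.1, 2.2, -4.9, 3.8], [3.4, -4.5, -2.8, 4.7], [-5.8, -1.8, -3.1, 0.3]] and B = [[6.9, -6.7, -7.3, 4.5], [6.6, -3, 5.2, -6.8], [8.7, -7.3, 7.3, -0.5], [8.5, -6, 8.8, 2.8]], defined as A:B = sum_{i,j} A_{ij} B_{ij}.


A:B = sum over all i,j of A_{ij} * B_{ij}.
Row 1: -2*6.9=-13.8, 0.8*-6.7=-5.36, -4.5*-7.3=32.85, 3*4.5=13.5 => row sum = 27.19
Row 2: 0.1*6.6=0.66, 2.2*-3=-6.6, -4.9*5.2=-25.48, 3.8*-6.8=-25.84 => row sum = -57.26
Row 3: 3.4*8.7=29.58, -4.5*-7.3=32.85, -2.8*7.3=-20.44, 4.7*-0.5=-2.35 => row sum = 39.64
Row 4: -5.8*8.5=-49.3, -1.8*-6=10.8, -3.1*8.8=-27.28, 0.3*2.8=0.84 => row sum = -64.94
Total = 27.19 + -57.26 + 39.64 + -64.94 = -55.37

-55.37


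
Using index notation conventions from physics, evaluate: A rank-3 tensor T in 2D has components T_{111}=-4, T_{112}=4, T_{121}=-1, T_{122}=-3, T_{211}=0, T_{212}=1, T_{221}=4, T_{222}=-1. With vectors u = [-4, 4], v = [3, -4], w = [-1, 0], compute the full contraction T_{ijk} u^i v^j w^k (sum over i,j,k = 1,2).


S = sum over i,j,k of T_{ijk} u_i v_j w_k. Expanding all 8 terms:
T_{111}*u_1*v_1*w_1 = -4*-4*3*-1 = -48  (running total: -48)
T_{112}*u_1*v_1*w_2 = 4*-4*3*0 = 0  (running total: -48)
T_{121}*u_1*v_2*w_1 = -1*-4*-4*-1 = 16  (running total: -32)
T_{122}*u_1*v_2*w_2 = -3*-4*-4*0 = 0  (running total: -32)
T_{211}*u_2*v_1*w_1 = 0*4*3*-1 = 0  (running total: -32)
T_{212}*u_2*v_1*w_2 = 1*4*3*0 = 0  (running total: -32)
T_{221}*u_2*v_2*w_1 = 4*4*-4*-1 = 64  (running total: 32)
T_{222}*u_2*v_2*w_2 = -1*4*-4*0 = 0  (running total: 32)
S = 32

32


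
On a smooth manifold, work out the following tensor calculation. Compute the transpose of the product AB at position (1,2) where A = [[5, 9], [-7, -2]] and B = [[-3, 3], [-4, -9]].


(AB)^T_{ij} = (AB)_{ji} = sum_k A_{jk} B_{ki}.
For i=1, j=2 we need (AB)_{21}:
A_{21} * B_{11} = -7 * -3 = 21
A_{22} * B_{21} = -2 * -4 = 8
Sum = 21 + 8 = 29

29


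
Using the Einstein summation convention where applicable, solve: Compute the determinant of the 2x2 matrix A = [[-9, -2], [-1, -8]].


For a 2x2 matrix [[a, b], [c, d]], det = a*d - b*c.
a = -9, b = -2, c = -1, d = -8
a*d = -9 * -8 = 72
b*c = -2 * -1 = 2
det = 72 - 2 = 70

70


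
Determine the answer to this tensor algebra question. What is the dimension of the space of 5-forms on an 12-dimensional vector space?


The dimension of the space of p-forms on an n-dimensional space is C(n, p).
n = 12, p = 5
C(12, 5) = 12! / (5! * 7!) = 792

792


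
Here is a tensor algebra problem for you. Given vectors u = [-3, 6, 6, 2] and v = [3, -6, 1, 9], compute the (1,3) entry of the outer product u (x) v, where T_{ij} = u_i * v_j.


The outer product entry T_{ij} = u_i * v_j.
We need i=1, j=3.
u_1 = -3, v_3 = 1
T_{1,3} = -3 * 1 = -3

-3


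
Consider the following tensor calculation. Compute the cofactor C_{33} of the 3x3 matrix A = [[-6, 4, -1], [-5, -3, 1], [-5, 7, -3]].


To find cofactor C_{33}, delete row 3 and column 3.
The resulting 2x2 submatrix is: [[-6, 4], [-5, -3]]
Minor M_{33} = -6*-3 - 4*-5
  = 18 - -20 = 38
Sign = (-1)^(3+3) = (-1)^6 = 1
Cofactor C_{33} = 1 * 38 = 38

38


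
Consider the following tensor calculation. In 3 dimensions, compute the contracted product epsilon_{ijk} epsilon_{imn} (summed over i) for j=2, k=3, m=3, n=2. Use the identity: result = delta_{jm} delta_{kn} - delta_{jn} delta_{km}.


Using the identity: epsilon_{ijk} epsilon_{imn} = delta_{jm} delta_{kn} - delta_{jn} delta_{km}.
delta_{23} = 0
delta_{32} = 0
delta_{22} = 1
delta_{33} = 1
Result = 0 * 0 - 1 * 1 = 0 - 1 = -1

-1


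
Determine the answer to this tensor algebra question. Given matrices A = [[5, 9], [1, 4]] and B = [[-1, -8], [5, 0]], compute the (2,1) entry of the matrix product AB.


(AB)_{ij} = sum_k A_{ik} B_{kj}.
For i=2, j=1:
A_{21} * B_{11} = 1 * -1 = -1
A_{22} * B_{21} = 4 * 5 = 20
Sum = -1 + 20 = 19

19


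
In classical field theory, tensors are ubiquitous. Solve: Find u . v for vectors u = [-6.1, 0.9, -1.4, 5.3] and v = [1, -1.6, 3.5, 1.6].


The inner product u . v = sum of u_i * v_i.
Term-by-term: -6.1 * 1, 0.9 * -1.6, -1.4 * 3.5, 5.3 * 1.6
Products: -6.1, -1.44, -4.9, 8.48
Sum = -6.1 + -1.44 + -4.9 + 8.48 = -3.96

-3.96


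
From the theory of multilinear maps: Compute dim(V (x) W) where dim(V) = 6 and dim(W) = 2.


The dimension of a tensor product is the product of dimensions.
dim(V) = 6, dim(W) = 2
dim(V (x) W) = 6 * 2 = 12

12


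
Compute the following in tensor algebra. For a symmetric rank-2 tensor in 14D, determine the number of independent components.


A symmetric rank-2 tensor in d dimensions has d(d+1)/2 independent components.
d = 14
d(d+1)/2 = 14 * 15 / 2 = 210 / 2 = 105

105


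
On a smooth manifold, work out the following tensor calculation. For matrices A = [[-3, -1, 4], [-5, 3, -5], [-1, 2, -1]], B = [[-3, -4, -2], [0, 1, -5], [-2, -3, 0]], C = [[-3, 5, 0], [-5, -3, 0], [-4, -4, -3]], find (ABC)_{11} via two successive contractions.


(ABC)_{11} = sum_m (AB)_{1m} C_{m1}. First compute row 1 of AB.
(AB)_{11} = -3*-3 + -1*0 + 4*-2 = 1
(AB)_{12} = -3*-4 + -1*1 + 4*-3 = -1
(AB)_{13} = -3*-2 + -1*-5 + 4*0 = 11
Now contract with column 1 of C:
(AB)_{11} * C_{11} = 1 * -3 = -3
(AB)_{12} * C_{21} = -1 * -5 = 5
(AB)_{13} * C_{31} = 11 * -4 = -44
(ABC)_{11} = -3 + 5 + -44 = -42

-42


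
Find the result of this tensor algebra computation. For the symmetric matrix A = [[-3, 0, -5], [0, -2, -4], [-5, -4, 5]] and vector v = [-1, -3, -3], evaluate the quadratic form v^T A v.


First compute Av:
(Av)_1 = -3*-1 + 0*-3 + -5*-3 = 18
(Av)_2 = 0*-1 + -2*-3 + -4*-3 = 18
(Av)_3 = -5*-1 + -4*-3 + 5*-3 = 2
Av = [18, 18, 2]
Then v^T (Av) = -1*18 + -3*18 + -3*2
= -18 + -54 + -6 = -78

-78


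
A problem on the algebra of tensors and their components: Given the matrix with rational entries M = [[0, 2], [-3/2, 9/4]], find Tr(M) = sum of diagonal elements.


The trace is the sum of diagonal entries.
Diagonal: M[1,1] = 0, M[2,2] = 9/4
Tr(M) = 0 + 9/4
Computing step by step:
After adding M[1,1]: 0
After adding M[2,2]: 9/4
Tr(M) = 9/4

9/4


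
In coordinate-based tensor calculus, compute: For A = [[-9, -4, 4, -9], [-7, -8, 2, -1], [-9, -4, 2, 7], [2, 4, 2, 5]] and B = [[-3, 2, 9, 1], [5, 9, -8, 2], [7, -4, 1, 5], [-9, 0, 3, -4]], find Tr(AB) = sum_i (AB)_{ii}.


Tr(AB) = sum_i (AB)_{ii} where (AB)_{ii} = sum_k A_{ik} B_{ki}.
(AB)_{11} = -9*-3 + -4*5 + 4*7 + -9*-9 = 116
(AB)_{22} = -7*2 + -8*9 + 2*-4 + -1*0 = -94
(AB)_{33} = -9*9 + -4*-8 + 2*1 + 7*3 = -26
(AB)_{44} = 2*1 + 4*2 + 2*5 + 5*-4 = 0
Tr(AB) = 116 + -94 + -26 + 0 = -4

-4


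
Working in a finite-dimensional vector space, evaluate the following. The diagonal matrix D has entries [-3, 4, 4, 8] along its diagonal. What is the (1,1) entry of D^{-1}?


For a diagonal matrix, the inverse has entries (D^{-1})_{ii} = 1/d_{ii}.
The diagonal entries are: d_{11} = -3, d_{22} = 4, d_{33} = 4, d_{44} = 8
We need (D^{-1})_{11} = 1/d_{11} = 1/-3 = -1/3

-1/3


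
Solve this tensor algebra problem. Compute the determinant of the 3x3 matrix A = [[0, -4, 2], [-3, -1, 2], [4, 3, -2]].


Expanding along the first row, det(A) = a11*M_11 - a12*M_12 + a13*M_13, where M_1j is the (1,j) minor.
Minor M_11 = -1*-2 - 2*3 = -4
Minor M_12 = -3*-2 - 2*4 = -2
Minor M_13 = -3*3 - -1*4 = -5
det = 0*(-4) - -4*(-2) + 2*(-5)
    = 0 - 8 + -10
    = -18

-18


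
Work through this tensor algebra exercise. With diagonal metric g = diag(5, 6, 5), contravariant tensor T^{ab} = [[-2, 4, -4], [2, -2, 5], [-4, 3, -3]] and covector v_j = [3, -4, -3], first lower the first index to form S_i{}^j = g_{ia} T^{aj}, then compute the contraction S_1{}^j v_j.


Step 1: lower the first index. For a diagonal metric, g_{ia} T^{aj} = g_{ii} T^{ij} (no sum on i).
g_{11} = 5
S_1{}^1 = 5 * T^{11} = 5 * -2 = -10
S_1{}^2 = 5 * T^{12} = 5 * 4 = 20
S_1{}^3 = 5 * T^{13} = 5 * -4 = -20
Step 2: contract S_1{}^j with v_j.
S_1{}^1 * v_1 = -10 * 3 = -30
S_1{}^2 * v_2 = 20 * -4 = -80
S_1{}^3 * v_3 = -20 * -3 = 60
Result = -30 + -80 + 60 = -50

-50


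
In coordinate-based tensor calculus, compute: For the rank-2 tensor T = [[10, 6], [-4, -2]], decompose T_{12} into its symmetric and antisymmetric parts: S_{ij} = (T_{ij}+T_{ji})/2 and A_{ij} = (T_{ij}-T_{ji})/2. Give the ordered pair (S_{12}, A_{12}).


T_{12} = 6
T_{21} = -4
S_{12} = (6 + -4)/2 = 2/2 = 1
A_{12} = (6 - -4)/2 = 10/2 = 5
Check: S + A = 1 + 5 = 6 = T_{12}.

(1, 5)


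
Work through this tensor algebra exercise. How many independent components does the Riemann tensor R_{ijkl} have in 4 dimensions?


The Riemann tensor in d dimensions has d^2(d^2 - 1)/12 independent components.
d = 4, so d^2 = 16
d^2 - 1 = 15
d^2(d^2 - 1) = 16 * 15 = 240
Divide by 12: 240 / 12 = 20

20


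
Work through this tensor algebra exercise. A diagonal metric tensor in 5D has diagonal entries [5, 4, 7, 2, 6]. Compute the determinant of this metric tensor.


For a diagonal metric, the determinant is the product of diagonal entries.
Diagonal entries: 5, 4, 7, 2, 6
det(g) = 5 * 4 * 7 * 2 * 6 = 1680

1680


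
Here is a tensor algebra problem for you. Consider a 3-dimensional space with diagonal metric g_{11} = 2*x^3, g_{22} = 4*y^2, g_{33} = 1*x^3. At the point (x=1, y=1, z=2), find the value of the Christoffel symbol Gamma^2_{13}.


For a diagonal metric, Gamma^k_{ij} = (1/2) g^{kk} (dg_{ik}/dx_j + dg_{jk}/dx_i - dg_{ij}/dx_k).
The metric is diagonal, so g_{ab} = 0 for a != b.
At the given point: g_{11} = 2, g_{22} = 4, g_{33} = 1
g^{22} = 1/4
dg_{12}/dx_3 = 0 (off-diagonal)
dg_{32}/dx_1 = 0 (off-diagonal)
dg_{13}/dx_2 = 0 (off-diagonal)
Numerator = 0 + 0 - 0 = 0
Gamma^2_{13} = 0 / (2 * 4) = 0

0


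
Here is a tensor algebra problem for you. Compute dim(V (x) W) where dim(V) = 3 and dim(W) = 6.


The dimension of a tensor product is the product of dimensions.
dim(V) = 3, dim(W) = 6
dim(V (x) W) = 3 * 6 = 18

18


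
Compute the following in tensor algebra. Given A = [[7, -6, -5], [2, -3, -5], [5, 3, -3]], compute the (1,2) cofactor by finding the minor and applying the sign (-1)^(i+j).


To find cofactor C_{12}, delete row 1 and column 2.
The resulting 2x2 submatrix is: [[2, -5], [5, -3]]
Minor M_{12} = 2*-3 - -5*5
  = -6 - -25 = 19
Sign = (-1)^(1+2) = (-1)^3 = -1
Cofactor C_{12} = -1 * 19 = -19

-19


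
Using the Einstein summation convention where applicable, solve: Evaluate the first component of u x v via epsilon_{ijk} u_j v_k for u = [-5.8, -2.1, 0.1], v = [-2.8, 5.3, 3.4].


(u x v)_1 = sum_{j,k} epsilon_{1jk} u_j v_k. Only permutations of (1,2,3) contribute; the two non-zero terms are:
eps_{123} u_2 v_3 = 1 * -2.1 * 3.4 = -7.14
eps_{132} u_3 v_2 = -1 * 0.1 * 5.3 = -0.53
(u x v)_1 = -7.67

-7.67


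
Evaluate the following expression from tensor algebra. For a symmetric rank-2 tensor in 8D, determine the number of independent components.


A symmetric rank-2 tensor in d dimensions has d(d+1)/2 independent components.
d = 8
d(d+1)/2 = 8 * 9 / 2 = 72 / 2 = 36

36


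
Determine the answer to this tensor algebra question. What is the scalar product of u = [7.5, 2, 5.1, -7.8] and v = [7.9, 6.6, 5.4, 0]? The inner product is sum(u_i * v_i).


The inner product u . v = sum of u_i * v_i.
Term-by-term: 7.5 * 7.9, 2 * 6.6, 5.1 * 5.4, -7.8 * 0
Products: 59.25, 13.2, 27.54, 0
Sum = 59.25 + 13.2 + 27.54 + 0 = 99.99

99.99


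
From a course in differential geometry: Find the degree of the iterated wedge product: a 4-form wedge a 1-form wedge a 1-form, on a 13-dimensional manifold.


The degree of a wedge product is the sum of the degrees of the individual forms.
Degrees: 4, 1, 1
Total degree = 4 + 1 + 1 = 6

6


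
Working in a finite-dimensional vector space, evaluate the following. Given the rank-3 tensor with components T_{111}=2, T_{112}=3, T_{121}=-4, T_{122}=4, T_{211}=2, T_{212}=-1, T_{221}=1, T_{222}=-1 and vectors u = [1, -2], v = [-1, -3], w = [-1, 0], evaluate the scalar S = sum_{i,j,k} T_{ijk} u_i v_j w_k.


S = sum over i,j,k of T_{ijk} u_i v_j w_k. Expanding all 8 terms:
T_{111}*u_1*v_1*w_1 = 2*1*-1*-1 = 2  (running total: 2)
T_{112}*u_1*v_1*w_2 = 3*1*-1*0 = 0  (running total: 2)
T_{121}*u_1*v_2*w_1 = -4*1*-3*-1 = -12  (running total: -10)
T_{122}*u_1*v_2*w_2 = 4*1*-3*0 = 0  (running total: -10)
T_{211}*u_2*v_1*w_1 = 2*-2*-1*-1 = -4  (running total: -14)
T_{212}*u_2*v_1*w_2 = -1*-2*-1*0 = 0  (running total: -14)
T_{221}*u_2*v_2*w_1 = 1*-2*-3*-1 = -6  (running total: -20)
T_{222}*u_2*v_2*w_2 = -1*-2*-3*0 = 0  (running total: -20)
S = -20

-20


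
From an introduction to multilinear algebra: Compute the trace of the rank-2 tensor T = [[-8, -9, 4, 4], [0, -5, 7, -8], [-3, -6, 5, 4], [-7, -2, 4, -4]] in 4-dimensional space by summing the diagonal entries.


The contraction (trace) of a rank-2 tensor is the sum of its diagonal elements.
Diagonal entries: A[1,1] = -8, A[2,2] = -5, A[3,3] = 5, A[4,4] = -4
Tr(A) = -8 + -5 + 5 + -4 = -12

-12
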